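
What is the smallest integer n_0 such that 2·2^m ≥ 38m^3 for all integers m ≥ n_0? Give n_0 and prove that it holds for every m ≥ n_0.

At m = 16: 131072 < 155648, so the inequality fails and n_0 ≥ 17. We prove 2·2^m ≥ 38m^3 for all m ≥ 17.
Base case (m = 17): 2·2^m = 262144 and 38m^3 = 186694, so 262144 ≥ 186694.
Inductive step: suppose the statement holds for some j ≥ 17, so 2·2^j ≥ 38j^3.
Then 2·2^(j + 1) = 2·(2·2^j) ≥ 2·(38j^3).
Also, for j ≥ 17 we have 2·(38j^3) ≥ 38(j+1)^3, since 2 ≥ (1 + 1/j)^3 for all j ≥ 17.
Combining, 2·2^(j + 1) ≥ 38(j+1)^3.
Hence, by induction on m, the claim holds for every m ≥ 17.
Hence the smallest such n_0 is 17.

n_0 = 17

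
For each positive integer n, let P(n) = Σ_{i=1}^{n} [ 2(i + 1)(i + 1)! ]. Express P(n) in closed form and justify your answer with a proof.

We claim P(n) = 2(n + 2)! - 4 for all n ≥ 1.
When n = 1: P(1) = 8, and the closed form gives 8. They agree.
For the inductive step, assume it holds for an arbitrary i ≥ 1, so P(i) = 2(i + 2)! - 4.
Then P(i+1) = P(i) + (2(i + 2)(i + 2)!) = (2(i + 2)! - 4) + (2(i + 2)(i + 2)!).
Simplifying, P(i+1) = 2((i+1) + 2)! - 4,
which is the closed form with n = i+1.
By induction, the statement is established for all n ≥ 1.

P(n) = 2(n + 2)! - 4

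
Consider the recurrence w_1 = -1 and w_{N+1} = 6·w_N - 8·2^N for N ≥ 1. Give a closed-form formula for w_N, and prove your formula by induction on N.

Computing the first terms: w_1 = -1, w_2 = -22, w_3 = -164. This suggests w_N = 2^(N + 1) - 5·6^(N - 1).
Base case (N = 1): the formula gives -1 = -1 = w_1.
Inductive step: suppose the statement holds for some i ≥ 1, so w_i = 2^(i + 1) - 5·6^(i - 1).
Then w_{i+1} = 6·w_i - 8·2^i = 6·(2^(i + 1) - 5·6^(i - 1)) - 8·2^i = 2^(i + 2) - 5·6^i = 2^((i+1) + 1) - 5·6^((i+1) - 1),
which is the claimed formula at N = i+1.
By induction, the statement is established for all N ≥ 1.

w_N = 2^(N + 1) - 5·6^(N - 1)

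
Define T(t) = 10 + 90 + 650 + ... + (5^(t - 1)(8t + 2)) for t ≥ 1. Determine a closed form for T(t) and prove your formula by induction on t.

T(t) = 2·5^t·t

We claim T(t) = 2·5^t·t for all t ≥ 1.
When t = 1: T(1) = 10, and the closed form gives 10. They agree.
Inductive step: assume the claim holds for t = j, so T(j) = 2·5^j·j.
Then T(j+1) = T(j) + (5^j(8j + 10)) = (2·5^j·j) + (5^j(8j + 10)).
Simplifying, T(j+1) = 10·5^j(j + 1) = 2·5^(j+1)·(j+1),
which is the closed form with t = j+1.
By the principle of mathematical induction, the result holds for all t ≥ 1.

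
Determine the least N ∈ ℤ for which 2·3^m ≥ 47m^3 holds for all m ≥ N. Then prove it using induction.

At m = 8: 13122 < 24064, so the inequality fails and N ≥ 9. We prove 2·3^m ≥ 47m^3 for all m ≥ 9.
Base case (m = 9): 2·3^m = 39366 and 47m^3 = 34263, so 39366 ≥ 34263.
For the inductive step, assume it holds for an arbitrary j ≥ 9, so 2·3^j ≥ 47j^3.
Then 2·3^(j + 1) = 3·(2·3^j) ≥ 3·(47j^3).
Also, for j ≥ 9 we have 3·(47j^3) ≥ 47(j+1)^3, since 3 ≥ (1 + 1/j)^3 for all j ≥ 9.
Combining, 2·3^(j + 1) ≥ 47(j+1)^3.
By induction, the statement is established for all m ≥ 9.
Hence the smallest such N is 9.

N = 9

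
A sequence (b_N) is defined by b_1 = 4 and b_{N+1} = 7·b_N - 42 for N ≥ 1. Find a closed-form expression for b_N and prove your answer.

b_N = -3·7^(N - 1) + 7

Computing the first terms: b_1 = 4, b_2 = -14, b_3 = -140. This suggests b_N = -3·7^(N - 1) + 7.
For the base case N = 1: the formula gives 4 = 4 = b_1.
Suppose the result is true for N = r, so b_r = -3·7^(r - 1) + 7.
Then b_{r+1} = 7·b_r - 42 = 7·(-3·7^(r - 1) + 7) - 42 = -3·7^r + 7 = -3·7^((r+1) - 1) + 7,
which is the claimed formula at N = r+1.
This completes the induction.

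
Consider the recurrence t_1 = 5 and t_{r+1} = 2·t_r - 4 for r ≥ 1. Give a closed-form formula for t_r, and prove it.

t_r = 2^(r - 1) + 4

Computing the first terms: t_1 = 5, t_2 = 6, t_3 = 8. This suggests t_r = 2^(r - 1) + 4.
Base step (r = 1): the formula gives 5 = 5 = t_1.
Suppose the result is true for r = i, so t_i = 2^(i - 1) + 4.
Then t_{i+1} = 2·t_i - 4 = 2·(2^(i - 1) + 4) - 4 = 2^i + 4 = 2^((i+1) - 1) + 4,
which is the claimed formula at r = i+1.
Hence, by induction on r, the claim holds for every r ≥ 1.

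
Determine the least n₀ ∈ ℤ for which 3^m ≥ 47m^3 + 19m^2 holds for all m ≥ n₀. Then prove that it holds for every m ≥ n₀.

At m = 9: 19683 < 35802, so the inequality fails and n₀ ≥ 10. We prove 3^m ≥ 47m^3 + 19m^2 for all m ≥ 10.
Base case (m = 10): 3^m = 59049 and 47m^3 + 19m^2 = 48900, so 59049 ≥ 48900.
For the inductive step, assume it holds for an arbitrary j ≥ 10, so 3^j ≥ 47j^3 + 19j^2.
Then 3^(j + 1) = 3·(3^j) ≥ 3·(47j^3 + 19j^2).
Also, for j ≥ 10 we have 3·(47j^3 + 19j^2) ≥ 47(j+1)^3 + 19(j+1)^2, since 3·(47j^3 + 19j^2) − (47(j+1)^3 + 19(j+1)^2) = 94j^3 - 103j^2 - 179j - 66, which is nonnegative for all j ≥ 10.
Combining, 3^(j + 1) ≥ 47(j+1)^3 + 19(j+1)^2.
Hence, by induction on m, the claim holds for every m ≥ 10.
Hence the smallest such n₀ is 10.

n₀ = 10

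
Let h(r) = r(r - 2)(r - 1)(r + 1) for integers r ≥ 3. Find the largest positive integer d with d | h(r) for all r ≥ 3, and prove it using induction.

Computing the first values: h(3) = 24 and h(4) = 120; gcd(24, 120) = 24, so d ≤ 24.
We prove 24 | r(r - 2)(r - 1)(r + 1) for all r ≥ 3 by induction on r.
When r = 3: h(3) = 24 = 24·(1), so 24 | h(3).
Inductive step: assume the claim holds for r = i, i.e. 24 | h(i). Then
h(i+1) − h(i) = (i-1)·i·(i+1)·(i+2) − (i-2)·(i-1)·i·(i+1) = (i-1)·i·(i+1)·[(i+2) − (i-2)] = 4·(i-1)·i·(i+1). The product of 3 consecutive integers is divisible by (3)! = 6, so h(i+1) − h(i) is divisible by 4·6 = 24. By the inductive hypothesis 24 | h(i), hence 24 | h(i+1).
By the principle of mathematical induction, the result holds for all r ≥ 3.
Therefore the largest such d is 24.

d = 24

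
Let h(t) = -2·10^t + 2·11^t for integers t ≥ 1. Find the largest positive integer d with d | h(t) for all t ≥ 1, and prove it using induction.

Computing the first values: h(1) = 2 and h(2) = 42; gcd(2, 42) = 2, so d ≤ 2.
We prove 2 | -2·10^t + 2·11^t for all t ≥ 1 by induction on t.
Base step (t = 1): h(1) = 2 = 2·(1), so 2 | h(1).
Suppose the result is true for t = p, i.e. 2 | h(p). Then
h(p+1) − 11·h(p) = (-2·10^(p+1) + 2·11^(p+1)) − 11·(-2·10^p + 2·11^p) = (-2)·10^p·(10 − 11) = (2)·10^p. Since 2 | h(p) by the inductive hypothesis, 2 | 11·h(p); and 2 | 2 since 2 = 2·1. Therefore 2 | h(p+1).
By induction, the statement is established for all t ≥ 1.
Therefore the largest such d is 2.

d = 2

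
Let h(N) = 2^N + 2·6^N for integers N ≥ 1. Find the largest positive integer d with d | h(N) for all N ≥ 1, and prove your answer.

Computing the first values: h(1) = 14 and h(2) = 76; gcd(14, 76) = 2, so d ≤ 2.
We prove 2 | 2^N + 2·6^N for all N ≥ 1 by induction on N.
Base case (N = 1): h(1) = 14 = 2·(7), so 2 | h(1).
Suppose the result is true for N = r, i.e. 2 | h(r). Then
h(r+1) − 6·h(r) = (2^(r+1) + 2·6^(r+1)) − 6·(2^r + 2·6^r) = (1)·2^r·(2 − 6) = (-4)·2^r. Since 2 | h(r) by the inductive hypothesis, 2 | 6·h(r); and 2 | -4 since -4 = 2·-2. Therefore 2 | h(r+1).
Hence, by induction on N, the claim holds for every N ≥ 1.
Therefore the largest such d is 2.

d = 2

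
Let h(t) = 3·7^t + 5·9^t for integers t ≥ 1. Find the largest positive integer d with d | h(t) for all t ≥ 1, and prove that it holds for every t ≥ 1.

d = 6

Computing the first values: h(1) = 66 and h(2) = 552; gcd(66, 552) = 6, so d ≤ 6.
We prove 6 | 3·7^t + 5·9^t for all t ≥ 1 by induction on t.
Base case (t = 1): h(1) = 66 = 6·(11), so 6 | h(1).
For the inductive step, assume it holds for an arbitrary k ≥ 1, i.e. 6 | h(k). Then
h(k+1) − 9·h(k) = (3·7^(k+1) + 5·9^(k+1)) − 9·(3·7^k + 5·9^k) = (3)·7^k·(7 − 9) = (-6)·7^k. Since 6 | h(k) by the inductive hypothesis, 6 | 9·h(k); and 6 | -6 since -6 = 6·-1. Therefore 6 | h(k+1).
By the principle of mathematical induction, the result holds for all t ≥ 1.
Therefore the largest such d is 6.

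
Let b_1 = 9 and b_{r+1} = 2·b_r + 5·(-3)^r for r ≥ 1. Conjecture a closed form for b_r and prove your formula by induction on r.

b_r = -(-3)^r + 3·2^r

Computing the first terms: b_1 = 9, b_2 = 3, b_3 = 51. This suggests b_r = -(-3)^r + 3·2^r.
Base step (r = 1): the formula gives 9 = 9 = b_1.
For the inductive step, assume it holds for an arbitrary p ≥ 1, so b_p = -(-3)^p + 3·2^p.
Then b_{p+1} = 2·b_p + 5·(-3)^p = 2·(-(-3)^p + 3·2^p) + 5·(-3)^p = -(-3)^(p + 1) + 3·2^(p + 1),
which is the claimed formula at r = p+1.
This completes the induction.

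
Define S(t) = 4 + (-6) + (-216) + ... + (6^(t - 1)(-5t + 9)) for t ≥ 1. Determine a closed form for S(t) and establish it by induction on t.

S(t) = 6^t(-t + 2) - 2

We claim S(t) = 6^t(-t + 2) - 2 for all t ≥ 1.
Base case (t = 1): S(1) = 4, and the closed form gives 4. They agree.
Inductive step: assume the claim holds for t = i, so S(i) = 6^i(-i + 2) - 2.
Then S(i+1) = S(i) + (6^i(-5i + 4)) = (6^i(-i + 2) - 2) + (6^i(-5i + 4)).
Simplifying, S(i+1) = -6·6^i·i + 6·6^i - 2 = 6^(i+1)(-(i+1) + 2) - 2,
which is the closed form with t = i+1.
This completes the induction.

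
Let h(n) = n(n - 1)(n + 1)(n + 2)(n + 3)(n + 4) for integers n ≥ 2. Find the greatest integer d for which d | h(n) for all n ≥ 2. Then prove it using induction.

d = 720

Computing the first values: h(2) = 720 and h(3) = 5040; gcd(720, 5040) = 720, so d ≤ 720.
We prove 720 | n(n - 1)(n + 1)(n + 2)(n + 3)(n + 4) for all n ≥ 2 by induction on n.
When n = 2: h(2) = 720 = 720·(1), so 720 | h(2).
For the inductive step, assume it holds for an arbitrary m ≥ 2, i.e. 720 | h(m). Then
h(m+1) − h(m) = m·(m+1)·(m+2)·(m+3)·(m+4)·(m+5) − (m-1)·m·(m+1)·(m+2)·(m+3)·(m+4) = m·(m+1)·(m+2)·(m+3)·(m+4)·[(m+5) − (m-1)] = 6·m·(m+1)·(m+2)·(m+3)·(m+4). The product of 5 consecutive integers is divisible by (5)! = 120, so h(m+1) − h(m) is divisible by 6·120 = 720. By the inductive hypothesis 720 | h(m), hence 720 | h(m+1).
By the principle of mathematical induction, the result holds for all n ≥ 2.
Therefore the largest such d is 720.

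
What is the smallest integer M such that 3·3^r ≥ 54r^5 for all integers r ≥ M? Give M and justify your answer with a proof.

At r = 14: 14348907 < 29042496, so the inequality fails and M ≥ 15. We prove 3·3^r ≥ 54r^5 for all r ≥ 15.
Base step (r = 15): 3·3^r = 43046721 and 54r^5 = 41006250, so 43046721 ≥ 41006250.
For the inductive step, assume it holds for an arbitrary i ≥ 15, so 3·3^i ≥ 54i^5.
Then 3·3^(i + 1) = 3·(3·3^i) ≥ 3·(54i^5).
Also, for i ≥ 15 we have 3·(54i^5) ≥ 54(i+1)^5, since 3 ≥ (1 + 1/i)^5 for all i ≥ 15.
Combining, 3·3^(i + 1) ≥ 54(i+1)^5.
Hence, by induction on r, the claim holds for every r ≥ 15.
Hence the smallest such M is 15.

M = 15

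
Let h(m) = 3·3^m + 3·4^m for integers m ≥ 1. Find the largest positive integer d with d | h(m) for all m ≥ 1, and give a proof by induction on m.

d = 3

Computing the first values: h(1) = 21 and h(2) = 75; gcd(21, 75) = 3, so d ≤ 3.
We prove 3 | 3·3^m + 3·4^m for all m ≥ 1 by induction on m.
For the base case m = 1: h(1) = 21 = 3·(7), so 3 | h(1).
Inductive step: assume the claim holds for m = k, i.e. 3 | h(k). Then
h(k+1) − 4·h(k) = (3·3^(k+1) + 3·4^(k+1)) − 4·(3·3^k + 3·4^k) = (3)·3^k·(3 − 4) = (-3)·3^k. Since 3 | h(k) by the inductive hypothesis, 3 | 4·h(k); and 3 | -3 since -3 = 3·-1. Therefore 3 | h(k+1).
Hence, by induction on m, the claim holds for every m ≥ 1.
Therefore the largest such d is 3.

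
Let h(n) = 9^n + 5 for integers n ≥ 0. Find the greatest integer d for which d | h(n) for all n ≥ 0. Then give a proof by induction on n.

d = 2

Computing the first values: h(0) = 6 and h(1) = 14; gcd(6, 14) = 2, so d ≤ 2.
We prove 2 | 9^n + 5 for all n ≥ 0 by induction on n.
Base step (n = 0): h(0) = 6 = 2·(3), so 2 | h(0).
Inductive step: assume the claim holds for n = j, i.e. 2 | h(j). Then
h(j+1) = 9^(j+1) + 5 = 9·(9^j + 5) - 40 = 9·h(j) - 40. The first term is divisible by 2 by the inductive hypothesis, and -40 is divisible by 2. Hence 2 | h(j+1).
By the principle of mathematical induction, the result holds for all n ≥ 0.
Therefore the largest such d is 2.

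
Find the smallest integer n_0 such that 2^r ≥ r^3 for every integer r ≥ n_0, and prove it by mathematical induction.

n_0 = 10

At r = 9: 512 < 729, so the inequality fails and n_0 ≥ 10. We prove 2^r ≥ r^3 for all r ≥ 10.
For the base case r = 10: 2^r = 1024 and r^3 = 1000, so 1024 ≥ 1000.
Suppose the result is true for r = i, so 2^i ≥ i^3.
Then 2^(i + 1) = 2·(2^i) ≥ 2·(i^3).
Also, for i ≥ 10 we have 2·(i^3) ≥ (i+1)^3, since 2 ≥ (1 + 1/i)^3 for all i ≥ 10.
Combining, 2^(i + 1) ≥ (i+1)^3.
By the principle of mathematical induction, the result holds for all r ≥ 10.
Hence the smallest such n_0 is 10.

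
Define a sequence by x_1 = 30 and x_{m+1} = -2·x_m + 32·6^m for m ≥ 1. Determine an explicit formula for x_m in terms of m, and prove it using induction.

x_m = -3(-2)^m + 4·6^m

Computing the first terms: x_1 = 30, x_2 = 132, x_3 = 888. This suggests x_m = -3(-2)^m + 4·6^m.
For the base case m = 1: the formula gives 30 = 30 = x_1.
For the inductive step, assume it holds for an arbitrary r ≥ 1, so x_r = -3(-2)^r + 4·6^r.
Then x_{r+1} = -2·x_r + 32·6^r = -2·(-3(-2)^r + 4·6^r) + 32·6^r = -3(-2)^(r + 1) + 4·6^(r + 1),
which is the claimed formula at m = r+1.
Hence, by induction on m, the claim holds for every m ≥ 1.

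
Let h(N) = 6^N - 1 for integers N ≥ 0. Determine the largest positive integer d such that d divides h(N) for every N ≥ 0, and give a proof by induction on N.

Computing the first values: h(0) = 0 and h(1) = 5; gcd(0, 5) = 5, so d ≤ 5.
We prove 5 | 6^N - 1 for all N ≥ 0 by induction on N.
When N = 0: h(0) = 0 = 5·(0), so 5 | h(0).
For the inductive step, assume it holds for an arbitrary j ≥ 0, i.e. 5 | h(j). Then
h(j+1) = 6^(j+1) - 1 = 6·(6^j - 1) + 5 = 6·h(j) + 5. The first term is divisible by 5 by the inductive hypothesis, and 5 is divisible by 5. Hence 5 | h(j+1).
This completes the induction.
Therefore the largest such d is 5.

d = 5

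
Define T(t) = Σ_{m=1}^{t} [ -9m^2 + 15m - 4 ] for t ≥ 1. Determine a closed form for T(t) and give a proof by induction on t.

T(t) = -t(3t^2 - 3t - 2)

We claim T(t) = -t(3t^2 - 3t - 2) for all t ≥ 1.
For the base case t = 1: T(1) = 2, and the closed form gives 2. They agree.
For the inductive step, assume it holds for an arbitrary m ≥ 1, so T(m) = m(-3m^2 + 3m + 2).
Then T(m+1) = T(m) + (-9m^2 - 3m + 2) = (m(-3m^2 + 3m + 2)) + (-9m^2 - 3m + 2).
Simplifying, T(m+1) = -(m + 1)(3m^2 + 3m - 2) = -(m+1)(3(m+1)^2 - 3(m+1) - 2),
which is the closed form with t = m+1.
By induction, the statement is established for all t ≥ 1.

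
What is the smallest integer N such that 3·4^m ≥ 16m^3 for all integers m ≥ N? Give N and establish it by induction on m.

At m = 4: 768 < 1024, so the inequality fails and N ≥ 5. We prove 3·4^m ≥ 16m^3 for all m ≥ 5.
Base step (m = 5): 3·4^m = 3072 and 16m^3 = 2000, so 3072 ≥ 2000.
For the inductive step, assume it holds for an arbitrary p ≥ 5, so 3·4^p ≥ 16p^3.
Then 3·4^(p + 1) = 4·(3·4^p) ≥ 4·(16p^3).
Also, for p ≥ 5 we have 4·(16p^3) ≥ 16(p+1)^3, since 4 ≥ (1 + 1/p)^3 for all p ≥ 5.
Combining, 3·4^(p + 1) ≥ 16(p+1)^3.
By induction, the statement is established for all m ≥ 5.
Hence the smallest such N is 5.

N = 5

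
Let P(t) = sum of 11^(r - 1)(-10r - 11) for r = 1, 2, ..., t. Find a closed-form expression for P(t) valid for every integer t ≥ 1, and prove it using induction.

We claim P(t) = -11^t(t + 1) + 1 for all t ≥ 1.
Base step (t = 1): P(1) = -21, and the closed form gives -21. They agree.
Inductive step: suppose the statement holds for some r ≥ 1, so P(r) = -11^r(r + 1) + 1.
Then P(r+1) = P(r) + (11^r(-10r - 21)) = (-11^r(r + 1) + 1) + (11^r(-10r - 21)).
Simplifying, P(r+1) = -11·11^r·r - 22·11^r + 1 = -11^(r+1)((r+1) + 1) + 1,
which is the closed form with t = r+1.
Hence, by induction on t, the claim holds for every t ≥ 1.

P(t) = -11^t(t + 1) + 1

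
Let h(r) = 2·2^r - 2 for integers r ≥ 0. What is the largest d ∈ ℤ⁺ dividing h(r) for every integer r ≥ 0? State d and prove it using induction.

d = 2

Computing the first values: h(0) = 0 and h(1) = 2; gcd(0, 2) = 2, so d ≤ 2.
We prove 2 | 2·2^r - 2 for all r ≥ 0 by induction on r.
Base case (r = 0): h(0) = 0 = 2·(0), so 2 | h(0).
For the inductive step, assume it holds for an arbitrary j ≥ 0, i.e. 2 | h(j). Then
h(j+1) = 2·2^(j+1) - 2 = 2·(2·2^j - 2) + 2 = 2·h(j) + 2. The first term is divisible by 2 by the inductive hypothesis, and 2 is divisible by 2. Hence 2 | h(j+1).
Hence, by induction on r, the claim holds for every r ≥ 0.
Therefore the largest such d is 2.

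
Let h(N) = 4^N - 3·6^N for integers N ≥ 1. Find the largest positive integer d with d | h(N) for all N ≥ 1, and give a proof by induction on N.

Computing the first values: h(1) = -14 and h(2) = -92; gcd(-14, -92) = 2, so d ≤ 2.
We prove 2 | 4^N - 3·6^N for all N ≥ 1 by induction on N.
When N = 1: h(1) = -14 = 2·(-7), so 2 | h(1).
Inductive step: suppose the statement holds for some j ≥ 1, i.e. 2 | h(j). Then
h(j+1) − 6·h(j) = (4^(j+1) - 3·6^(j+1)) − 6·(4^j - 3·6^j) = (1)·4^j·(4 − 6) = (-2)·4^j. Since 2 | h(j) by the inductive hypothesis, 2 | 6·h(j); and 2 | -2 since -2 = 2·-1. Therefore 2 | h(j+1).
By the principle of mathematical induction, the result holds for all N ≥ 1.
Therefore the largest such d is 2.

d = 2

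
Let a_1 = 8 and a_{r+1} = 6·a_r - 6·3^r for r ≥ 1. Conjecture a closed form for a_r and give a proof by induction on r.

a_r = 2·3^r + 2·6^(r - 1)

Computing the first terms: a_1 = 8, a_2 = 30, a_3 = 126. This suggests a_r = 2·3^r + 2·6^(r - 1).
For the base case r = 1: the formula gives 8 = 8 = a_1.
Inductive step: assume the claim holds for r = i, so a_i = 2·3^i + 2·6^(i - 1).
Then a_{i+1} = 6·a_i - 6·3^i = 6·(2·3^i + 2·6^(i - 1)) - 6·3^i = 2·3^(i + 1) + 2·6^i = 2·3^(i+1) + 2·6^((i+1) - 1),
which is the claimed formula at r = i+1.
By the principle of mathematical induction, the result holds for all r ≥ 1.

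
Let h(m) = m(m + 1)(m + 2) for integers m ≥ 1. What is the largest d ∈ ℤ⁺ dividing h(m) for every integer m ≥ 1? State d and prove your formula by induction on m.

d = 6

Computing the first values: h(1) = 6 and h(2) = 24; gcd(6, 24) = 6, so d ≤ 6.
We prove 6 | m(m + 1)(m + 2) for all m ≥ 1 by induction on m.
When m = 1: h(1) = 6 = 6·(1), so 6 | h(1).
Inductive step: assume the claim holds for m = k, i.e. 6 | h(k). Then
h(k+1) − h(k) = (k+1)·(k+2)·(k+3) − k·(k+1)·(k+2) = (k+1)·(k+2)·[(k+3) − k] = 3·(k+1)·(k+2). The product of 2 consecutive integers is divisible by (2)! = 2, so h(k+1) − h(k) is divisible by 3·2 = 6. By the inductive hypothesis 6 | h(k), hence 6 | h(k+1).
Hence, by induction on m, the claim holds for every m ≥ 1.
Therefore the largest such d is 6.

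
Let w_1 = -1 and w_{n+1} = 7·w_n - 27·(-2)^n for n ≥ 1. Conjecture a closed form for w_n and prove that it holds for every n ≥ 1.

w_n = 3(-2)^n + 5·7^(n - 1)

Computing the first terms: w_1 = -1, w_2 = 47, w_3 = 221. This suggests w_n = 3(-2)^n + 5·7^(n - 1).
When n = 1: the formula gives -1 = -1 = w_1.
For the inductive step, assume it holds for an arbitrary k ≥ 1, so w_k = 3(-2)^k + 5·7^(k - 1).
Then w_{k+1} = 7·w_k - 27·(-2)^k = 7·(3(-2)^k + 5·7^(k - 1)) - 27·(-2)^k = 3(-2)^(k + 1) + 5·7^k = 3(-2)^(k+1) + 5·7^((k+1) - 1),
which is the claimed formula at n = k+1.
By the principle of mathematical induction, the result holds for all n ≥ 1.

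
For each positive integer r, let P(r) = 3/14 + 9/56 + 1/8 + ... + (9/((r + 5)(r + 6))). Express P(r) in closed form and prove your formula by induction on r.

P(r) = 3r/(2(r + 6))

We claim P(r) = 3r/(2(r + 6)) for all r ≥ 1.
For the base case r = 1: P(1) = 3/14, and the closed form gives 3/14. They agree.
Suppose the result is true for r = j, so P(j) = 3j/(2(j + 6)).
Then P(j+1) = P(j) + (9/((j + 6)(j + 7))) = (3j/(2(j + 6))) + (9/((j + 6)(j + 7))).
Simplifying, P(j+1) = 3(j + 1)/(2(j + 7)) = 3(j+1)/(2((j+1) + 6)),
which is the closed form with r = j+1.
By induction, the statement is established for all r ≥ 1.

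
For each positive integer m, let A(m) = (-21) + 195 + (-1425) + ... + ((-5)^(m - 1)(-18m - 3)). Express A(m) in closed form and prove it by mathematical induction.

A(m) = (-5)^m(3m + 1) - 1

We claim A(m) = (-5)^m(3m + 1) - 1 for all m ≥ 1.
When m = 1: A(1) = -21, and the closed form gives -21. They agree.
Suppose the result is true for m = k, so A(k) = (-5)^k(3k + 1) - 1.
Then A(k+1) = A(k) + ((-5)^k(-18k - 21)) = ((-5)^k(3k + 1) - 1) + ((-5)^k(-18k - 21)).
Simplifying, A(k+1) = -15(-5)^k·k - 20(-5)^k - 1 = (-5)^(k+1)(3(k+1) + 1) - 1,
which is the closed form with m = k+1.
By the principle of mathematical induction, the result holds for all m ≥ 1.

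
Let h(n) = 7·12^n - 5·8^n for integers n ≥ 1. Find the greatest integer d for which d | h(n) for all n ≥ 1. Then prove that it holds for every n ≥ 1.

Computing the first values: h(1) = 44 and h(2) = 688; gcd(44, 688) = 4, so d ≤ 4.
We prove 4 | 7·12^n - 5·8^n for all n ≥ 1 by induction on n.
For the base case n = 1: h(1) = 44 = 4·(11), so 4 | h(1).
Inductive step: suppose the statement holds for some r ≥ 1, i.e. 4 | h(r). Then
h(r+1) − 12·h(r) = (7·12^(r+1) - 5·8^(r+1)) − 12·(7·12^r - 5·8^r) = (-5)·8^r·(8 − 12) = (20)·8^r. Since 4 | h(r) by the inductive hypothesis, 4 | 12·h(r); and 4 | 20 since 20 = 4·5. Therefore 4 | h(r+1).
Hence, by induction on n, the claim holds for every n ≥ 1.
Therefore the largest such d is 4.

d = 4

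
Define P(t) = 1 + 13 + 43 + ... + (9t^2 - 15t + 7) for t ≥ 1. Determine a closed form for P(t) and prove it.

We claim P(t) = t(3t^2 - 3t + 1) for all t ≥ 1.
Base step (t = 1): P(1) = 1, and the closed form gives 1. They agree.
For the inductive step, assume it holds for an arbitrary p ≥ 1, so P(p) = p(3p^2 - 3p + 1).
Then P(p+1) = P(p) + (9p^2 + 3p + 1) = (p(3p^2 - 3p + 1)) + (9p^2 + 3p + 1).
Simplifying, P(p+1) = (p + 1)(3p^2 + 3p + 1) = (p+1)(3(p+1)^2 - 3(p+1) + 1),
which is the closed form with t = p+1.
By the principle of mathematical induction, the result holds for all t ≥ 1.

P(t) = t(3t^2 - 3t + 1)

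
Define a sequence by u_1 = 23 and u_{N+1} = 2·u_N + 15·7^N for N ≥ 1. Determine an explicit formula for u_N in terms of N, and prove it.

u_N = 2^N + 3·7^N

Computing the first terms: u_1 = 23, u_2 = 151, u_3 = 1037. This suggests u_N = 2^N + 3·7^N.
Base step (N = 1): the formula gives 23 = 23 = u_1.
Inductive step: assume the claim holds for N = m, so u_m = 2^m + 3·7^m.
Then u_{m+1} = 2·u_m + 15·7^m = 2·(2^m + 3·7^m) + 15·7^m = 2^(m + 1) + 3·7^(m + 1),
which is the claimed formula at N = m+1.
This completes the induction.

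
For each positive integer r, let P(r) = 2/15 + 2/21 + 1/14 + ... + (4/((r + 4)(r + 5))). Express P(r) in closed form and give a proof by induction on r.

P(r) = 4r/(5(r + 5))

We claim P(r) = 4r/(5(r + 5)) for all r ≥ 1.
For the base case r = 1: P(1) = 2/15, and the closed form gives 2/15. They agree.
For the inductive step, assume it holds for an arbitrary m ≥ 1, so P(m) = 4m/(5(m + 5)).
Then P(m+1) = P(m) + (4/((m + 5)(m + 6))) = (4m/(5(m + 5))) + (4/((m + 5)(m + 6))).
Simplifying, P(m+1) = 4(m + 1)/(5(m + 6)) = 4(m+1)/(5((m+1) + 5)),
which is the closed form with r = m+1.
Hence, by induction on r, the claim holds for every r ≥ 1.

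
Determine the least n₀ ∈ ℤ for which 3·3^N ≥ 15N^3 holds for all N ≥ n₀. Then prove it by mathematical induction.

n₀ = 7

At N = 6: 2187 < 3240, so the inequality fails and n₀ ≥ 7. We prove 3·3^N ≥ 15N^3 for all N ≥ 7.
When N = 7: 3·3^N = 6561 and 15N^3 = 5145, so 6561 ≥ 5145.
Inductive step: suppose the statement holds for some m ≥ 7, so 3·3^m ≥ 15m^3.
Then 3·3^(m + 1) = 3·(3·3^m) ≥ 3·(15m^3).
Also, for m ≥ 7 we have 3·(15m^3) ≥ 15(m+1)^3, since 3 ≥ (1 + 1/m)^3 for all m ≥ 7.
Combining, 3·3^(m + 1) ≥ 15(m+1)^3.
Hence, by induction on N, the claim holds for every N ≥ 7.
Hence the smallest such n₀ is 7.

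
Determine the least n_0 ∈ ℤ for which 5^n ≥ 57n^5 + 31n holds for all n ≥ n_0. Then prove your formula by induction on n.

n_0 = 10

At n = 9: 1953125 < 3366072, so the inequality fails and n_0 ≥ 10. We prove 5^n ≥ 57n^5 + 31n for all n ≥ 10.
Base case (n = 10): 5^n = 9765625 and 57n^5 + 31n = 5700310, so 9765625 ≥ 5700310.
Suppose the result is true for n = p, so 5^p ≥ 57p^5 + 31p.
Then 5^(p + 1) = 5·(5^p) ≥ 5·(57p^5 + 31p).
Also, for p ≥ 10 we have 5·(57p^5 + 31p) ≥ 57(p+1)^5 + 31(p+1), since 5·(57p^5 + 31p) − (57(p+1)^5 + 31(p+1)) = 228p^5 - 285p^4 - 570p^3 - 570p^2 - 161p - 88, which is nonnegative for all p ≥ 10.
Combining, 5^(p + 1) ≥ 57(p+1)^5 + 31(p+1).
Hence, by induction on n, the claim holds for every n ≥ 10.
Hence the smallest such n_0 is 10.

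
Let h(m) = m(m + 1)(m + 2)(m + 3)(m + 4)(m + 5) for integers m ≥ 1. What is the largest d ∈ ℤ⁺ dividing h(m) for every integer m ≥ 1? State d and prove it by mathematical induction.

Computing the first values: h(1) = 720 and h(2) = 5040; gcd(720, 5040) = 720, so d ≤ 720.
We prove 720 | m(m + 1)(m + 2)(m + 3)(m + 4)(m + 5) for all m ≥ 1 by induction on m.
When m = 1: h(1) = 720 = 720·(1), so 720 | h(1).
Suppose the result is true for m = i, i.e. 720 | h(i). Then
h(i+1) − h(i) = (i+1)·(i+2)·(i+3)·(i+4)·(i+5)·(i+6) − i·(i+1)·(i+2)·(i+3)·(i+4)·(i+5) = (i+1)·(i+2)·(i+3)·(i+4)·(i+5)·[(i+6) − i] = 6·(i+1)·(i+2)·(i+3)·(i+4)·(i+5). The product of 5 consecutive integers is divisible by (5)! = 120, so h(i+1) − h(i) is divisible by 6·120 = 720. By the inductive hypothesis 720 | h(i), hence 720 | h(i+1).
This completes the induction.
Therefore the largest such d is 720.

d = 720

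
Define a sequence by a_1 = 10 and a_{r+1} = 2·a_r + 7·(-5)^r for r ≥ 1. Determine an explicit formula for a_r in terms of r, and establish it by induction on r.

Computing the first terms: a_1 = 10, a_2 = -15, a_3 = 145. This suggests a_r = -(-5)^r + 5·2^(r - 1).
Base step (r = 1): the formula gives 10 = 10 = a_1.
Inductive step: assume the claim holds for r = j, so a_j = -(-5)^j + 5·2^(j - 1).
Then a_{j+1} = 2·a_j + 7·(-5)^j = 2·(-(-5)^j + 5·2^(j - 1)) + 7·(-5)^j = -(-5)^(j + 1) + 5·2^j = -(-5)^(j+1) + 5·2^((j+1) - 1),
which is the claimed formula at r = j+1.
By the principle of mathematical induction, the result holds for all r ≥ 1.

a_r = -(-5)^r + 5·2^(r - 1)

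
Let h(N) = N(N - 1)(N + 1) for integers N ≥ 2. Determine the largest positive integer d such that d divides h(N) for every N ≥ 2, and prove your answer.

Computing the first values: h(2) = 6 and h(3) = 24; gcd(6, 24) = 6, so d ≤ 6.
We prove 6 | N(N - 1)(N + 1) for all N ≥ 2 by induction on N.
For the base case N = 2: h(2) = 6 = 6·(1), so 6 | h(2).
Inductive step: assume the claim holds for N = k, i.e. 6 | h(k). Then
h(k+1) − h(k) = k·(k+1)·(k+2) − (k-1)·k·(k+1) = k·(k+1)·[(k+2) − (k-1)] = 3·k·(k+1). The product of 2 consecutive integers is divisible by (2)! = 2, so h(k+1) − h(k) is divisible by 3·2 = 6. By the inductive hypothesis 6 | h(k), hence 6 | h(k+1).
By the principle of mathematical induction, the result holds for all N ≥ 2.
Therefore the largest such d is 6.

d = 6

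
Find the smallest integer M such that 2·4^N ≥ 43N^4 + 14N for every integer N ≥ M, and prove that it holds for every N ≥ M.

At N = 8: 131072 < 176240, so the inequality fails and M ≥ 9. We prove 2·4^N ≥ 43N^4 + 14N for all N ≥ 9.
Base step (N = 9): 2·4^N = 524288 and 43N^4 + 14N = 282249, so 524288 ≥ 282249.
Inductive step: suppose the statement holds for some p ≥ 9, so 2·4^p ≥ 43p^4 + 14p.
Then 2·4^(p + 1) = 4·(2·4^p) ≥ 4·(43p^4 + 14p).
Also, for p ≥ 9 we have 4·(43p^4 + 14p) ≥ 43(p+1)^4 + 14(p+1), since 4·(43p^4 + 14p) − (43(p+1)^4 + 14(p+1)) = 129p^4 - 172p^3 - 258p^2 - 130p - 57, which is nonnegative for all p ≥ 9.
Combining, 2·4^(p + 1) ≥ 43(p+1)^4 + 14(p+1).
By induction, the statement is established for all N ≥ 9.
Hence the smallest such M is 9.

M = 9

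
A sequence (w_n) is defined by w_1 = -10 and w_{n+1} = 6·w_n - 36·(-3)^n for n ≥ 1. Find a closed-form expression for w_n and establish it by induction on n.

Computing the first terms: w_1 = -10, w_2 = 48, w_3 = -36. This suggests w_n = 4(-3)^n + 2·6^(n - 1).
For the base case n = 1: the formula gives -10 = -10 = w_1.
For the inductive step, assume it holds for an arbitrary i ≥ 1, so w_i = 4(-3)^i + 2·6^(i - 1).
Then w_{i+1} = 6·w_i - 36·(-3)^i = 6·(4(-3)^i + 2·6^(i - 1)) - 36·(-3)^i = 4(-3)^(i + 1) + 2·6^i = 4(-3)^(i+1) + 2·6^((i+1) - 1),
which is the claimed formula at n = i+1.
By induction, the statement is established for all n ≥ 1.

w_n = 4(-3)^n + 2·6^(n - 1)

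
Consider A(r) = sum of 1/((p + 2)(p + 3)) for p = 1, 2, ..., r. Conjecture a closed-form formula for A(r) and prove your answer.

A(r) = r/(3(r + 3))

We claim A(r) = r/(3(r + 3)) for all r ≥ 1.
For the base case r = 1: A(1) = 1/12, and the closed form gives 1/12. They agree.
Inductive step: suppose the statement holds for some p ≥ 1, so A(p) = p/(3(p + 3)).
Then A(p+1) = A(p) + (1/((p + 3)(p + 4))) = (p/(3(p + 3))) + (1/((p + 3)(p + 4))).
Simplifying, A(p+1) = (p + 1)/(3(p + 4)) = (p+1)/(3((p+1) + 3)),
which is the closed form with r = p+1.
Hence, by induction on r, the claim holds for every r ≥ 1.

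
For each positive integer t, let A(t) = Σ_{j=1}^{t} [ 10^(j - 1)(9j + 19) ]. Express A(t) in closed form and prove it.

We claim A(t) = 10^t(t + 2) - 2 for all t ≥ 1.
For the base case t = 1: A(1) = 28, and the closed form gives 28. They agree.
Inductive step: suppose the statement holds for some j ≥ 1, so A(j) = 10^j(j + 2) - 2.
Then A(j+1) = A(j) + (10^j(9j + 28)) = (10^j(j + 2) - 2) + (10^j(9j + 28)).
Simplifying, A(j+1) = 10·10^j·j + 30·10^j - 2 = 10^(j+1)((j+1) + 2) - 2,
which is the closed form with t = j+1.
Hence, by induction on t, the claim holds for every t ≥ 1.

A(t) = 10^t(t + 2) - 2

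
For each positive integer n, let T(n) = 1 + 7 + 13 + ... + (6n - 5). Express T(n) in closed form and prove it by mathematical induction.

We claim T(n) = n(3n - 2) for all n ≥ 1.
For the base case n = 1: T(1) = 1, and the closed form gives 1. They agree.
Inductive step: suppose the statement holds for some r ≥ 1, so T(r) = r(3r - 2).
Then T(r+1) = T(r) + (6r + 1) = (r(3r - 2)) + (6r + 1).
Simplifying, T(r+1) = (r + 1)(3r + 1) = (r+1)(3(r+1) - 2),
which is the closed form with n = r+1.
By induction, the statement is established for all n ≥ 1.

T(n) = n(3n - 2)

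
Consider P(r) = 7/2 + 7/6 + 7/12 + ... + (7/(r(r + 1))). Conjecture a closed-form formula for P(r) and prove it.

We claim P(r) = 7r/(r + 1) for all r ≥ 1.
Base case (r = 1): P(1) = 7/2, and the closed form gives 7/2. They agree.
Suppose the result is true for r = j, so P(j) = 7j/(j + 1).
Then P(j+1) = P(j) + (7/((j + 1)(j + 2))) = (7j/(j + 1)) + (7/((j + 1)(j + 2))).
Simplifying, P(j+1) = 7(j + 1)/(j + 2) = 7(j+1)/((j+1) + 1),
which is the closed form with r = j+1.
Hence, by induction on r, the claim holds for every r ≥ 1.

P(r) = 7r/(r + 1)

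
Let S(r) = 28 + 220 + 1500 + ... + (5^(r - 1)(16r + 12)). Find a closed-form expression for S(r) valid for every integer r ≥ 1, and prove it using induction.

S(r) = 2·5^r(2r + 1) - 2

We claim S(r) = 2·5^r(2r + 1) - 2 for all r ≥ 1.
When r = 1: S(1) = 28, and the closed form gives 28. They agree.
Suppose the result is true for r = p, so S(p) = 2·5^p(2p + 1) - 2.
Then S(p+1) = S(p) + (5^p(16p + 28)) = (2·5^p(2p + 1) - 2) + (5^p(16p + 28)).
Simplifying, S(p+1) = 20·5^p·p + 30·5^p - 2 = 2·5^(p+1)(2(p+1) + 1) - 2,
which is the closed form with r = p+1.
By induction, the statement is established for all r ≥ 1.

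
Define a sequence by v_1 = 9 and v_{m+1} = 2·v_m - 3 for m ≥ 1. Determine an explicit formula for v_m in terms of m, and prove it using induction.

Computing the first terms: v_1 = 9, v_2 = 15, v_3 = 27. This suggests v_m = 3·2^m + 3.
Base case (m = 1): the formula gives 9 = 9 = v_1.
Suppose the result is true for m = r, so v_r = 3·2^r + 3.
Then v_{r+1} = 2·v_r - 3 = 2·(3·2^r + 3) - 3 = 3·2^(r + 1) + 3,
which is the claimed formula at m = r+1.
This completes the induction.

v_m = 3·2^m + 3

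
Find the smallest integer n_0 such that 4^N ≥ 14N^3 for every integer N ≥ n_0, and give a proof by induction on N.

At N = 5: 1024 < 1750, so the inequality fails and n_0 ≥ 6. We prove 4^N ≥ 14N^3 for all N ≥ 6.
Base case (N = 6): 4^N = 4096 and 14N^3 = 3024, so 4096 ≥ 3024.
Inductive step: assume the claim holds for N = m, so 4^m ≥ 14m^3.
Then 4^(m + 1) = 4·(4^m) ≥ 4·(14m^3).
Also, for m ≥ 6 we have 4·(14m^3) ≥ 14(m+1)^3, since 4 ≥ (1 + 1/m)^3 for all m ≥ 6.
Combining, 4^(m + 1) ≥ 14(m+1)^3.
This completes the induction.
Hence the smallest such n_0 is 6.

n_0 = 6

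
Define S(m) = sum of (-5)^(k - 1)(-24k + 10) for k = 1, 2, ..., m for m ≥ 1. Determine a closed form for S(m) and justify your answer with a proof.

We claim S(m) = (-5)^m(4m - 1) + 1 for all m ≥ 1.
Base case (m = 1): S(1) = -14, and the closed form gives -14. They agree.
For the inductive step, assume it holds for an arbitrary k ≥ 1, so S(k) = (-5)^k(4k - 1) + 1.
Then S(k+1) = S(k) + ((-5)^k(-24k - 14)) = ((-5)^k(4k - 1) + 1) + ((-5)^k(-24k - 14)).
Simplifying, S(k+1) = -20(-5)^k·k - 15(-5)^k + 1 = (-5)^(k+1)(4(k+1) - 1) + 1,
which is the closed form with m = k+1.
This completes the induction.

S(m) = (-5)^m(4m - 1) + 1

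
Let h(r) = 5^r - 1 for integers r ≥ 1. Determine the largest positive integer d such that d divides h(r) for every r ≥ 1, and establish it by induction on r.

Computing the first values: h(1) = 4 and h(2) = 24; gcd(4, 24) = 4, so d ≤ 4.
We prove 4 | 5^r - 1 for all r ≥ 1 by induction on r.
When r = 1: h(1) = 4 = 4·(1), so 4 | h(1).
Suppose the result is true for r = j, i.e. 4 | h(j). Then
5^{j+1} − 1^{j+1} = 5·5^j − 1·1^j = 5·(5^j − 1^j) + (4)·1^j. The first term is divisible by 4 by the inductive hypothesis, and the second term (4)·1^j is divisible by 4 since 4 | 4. Hence 4 | h(j+1).
Hence, by induction on r, the claim holds for every r ≥ 1.
Therefore the largest such d is 4.

d = 4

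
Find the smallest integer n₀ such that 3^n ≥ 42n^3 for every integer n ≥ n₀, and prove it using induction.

n₀ = 10

At n = 9: 19683 < 30618, so the inequality fails and n₀ ≥ 10. We prove 3^n ≥ 42n^3 for all n ≥ 10.
When n = 10: 3^n = 59049 and 42n^3 = 42000, so 59049 ≥ 42000.
Inductive step: suppose the statement holds for some m ≥ 10, so 3^m ≥ 42m^3.
Then 3^(m + 1) = 3·(3^m) ≥ 3·(42m^3).
Also, for m ≥ 10 we have 3·(42m^3) ≥ 42(m+1)^3, since 3 ≥ (1 + 1/m)^3 for all m ≥ 10.
Combining, 3^(m + 1) ≥ 42(m+1)^3.
By induction, the statement is established for all n ≥ 10.
Hence the smallest such n₀ is 10.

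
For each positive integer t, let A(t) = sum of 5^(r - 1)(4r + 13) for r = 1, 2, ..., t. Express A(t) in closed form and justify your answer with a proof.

A(t) = 5^t(t + 3) - 3

We claim A(t) = 5^t(t + 3) - 3 for all t ≥ 1.
Base step (t = 1): A(1) = 17, and the closed form gives 17. They agree.
For the inductive step, assume it holds for an arbitrary r ≥ 1, so A(r) = 5^r(r + 3) - 3.
Then A(r+1) = A(r) + (5^r(4r + 17)) = (5^r(r + 3) - 3) + (5^r(4r + 17)).
Simplifying, A(r+1) = 5·5^r·r + 20·5^r - 3 = 5^(r+1)((r+1) + 3) - 3,
which is the closed form with t = r+1.
By the principle of mathematical induction, the result holds for all t ≥ 1.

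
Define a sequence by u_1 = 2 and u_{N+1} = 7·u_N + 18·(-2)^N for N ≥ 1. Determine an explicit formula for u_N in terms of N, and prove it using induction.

Computing the first terms: u_1 = 2, u_2 = -22, u_3 = -82. This suggests u_N = (-2)^(N + 1) - 2·7^(N - 1).
For the base case N = 1: the formula gives 2 = 2 = u_1.
For the inductive step, assume it holds for an arbitrary k ≥ 1, so u_k = (-2)^(k + 1) - 2·7^(k - 1).
Then u_{k+1} = 7·u_k + 18·(-2)^k = 7·((-2)^(k + 1) - 2·7^(k - 1)) + 18·(-2)^k = (-2)^(k + 2) - 2·7^k = (-2)^((k+1) + 1) - 2·7^((k+1) - 1),
which is the claimed formula at N = k+1.
By the principle of mathematical induction, the result holds for all N ≥ 1.

u_N = (-2)^(N + 1) - 2·7^(N - 1)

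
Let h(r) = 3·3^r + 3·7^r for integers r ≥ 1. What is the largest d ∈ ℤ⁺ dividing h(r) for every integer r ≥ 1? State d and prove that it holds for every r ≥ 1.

Computing the first values: h(1) = 30 and h(2) = 174; gcd(30, 174) = 6, so d ≤ 6.
We prove 6 | 3·3^r + 3·7^r for all r ≥ 1 by induction on r.
When r = 1: h(1) = 30 = 6·(5), so 6 | h(1).
For the inductive step, assume it holds for an arbitrary i ≥ 1, i.e. 6 | h(i). Then
h(i+1) − 7·h(i) = (3·3^(i+1) + 3·7^(i+1)) − 7·(3·3^i + 3·7^i) = (3)·3^i·(3 − 7) = (-12)·3^i. Since 6 | h(i) by the inductive hypothesis, 6 | 7·h(i); and 6 | -12 since -12 = 6·-2. Therefore 6 | h(i+1).
Hence, by induction on r, the claim holds for every r ≥ 1.
Therefore the largest such d is 6.

d = 6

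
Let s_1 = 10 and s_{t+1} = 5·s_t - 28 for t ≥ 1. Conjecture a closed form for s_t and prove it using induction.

s_t = 3·5^(t - 1) + 7

Computing the first terms: s_1 = 10, s_2 = 22, s_3 = 82. This suggests s_t = 3·5^(t - 1) + 7.
When t = 1: the formula gives 10 = 10 = s_1.
For the inductive step, assume it holds for an arbitrary p ≥ 1, so s_p = 3·5^(p - 1) + 7.
Then s_{p+1} = 5·s_p - 28 = 5·(3·5^(p - 1) + 7) - 28 = 3·5^p + 7 = 3·5^((p+1) - 1) + 7,
which is the claimed formula at t = p+1.
By induction, the statement is established for all t ≥ 1.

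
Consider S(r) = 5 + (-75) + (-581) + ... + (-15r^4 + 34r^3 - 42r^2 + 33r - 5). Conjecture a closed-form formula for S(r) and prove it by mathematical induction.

We claim S(r) = -r(3r^4 - r^3 + 2r^2 - 4r - 5) for all r ≥ 1.
When r = 1: S(1) = 5, and the closed form gives 5. They agree.
Inductive step: assume the claim holds for r = i, so S(i) = i(-3i^4 + i^3 - 2i^2 + 4i + 5).
Then S(i+1) = S(i) + (-15i^4 - 26i^3 - 30i^2 - 9i + 5) = (i(-3i^4 + i^3 - 2i^2 + 4i + 5)) + (-15i^4 - 26i^3 - 30i^2 - 9i + 5).
Simplifying, S(i+1) = -(i + 1)(3i^4 + 11i^3 + 17i^2 + 9i - 5) = -(i+1)(3(i+1)^4 - (i+1)^3 + 2(i+1)^2 - 4(i+1) - 5),
which is the closed form with r = i+1.
Hence, by induction on r, the claim holds for every r ≥ 1.

S(r) = -r(3r^4 - r^3 + 2r^2 - 4r - 5)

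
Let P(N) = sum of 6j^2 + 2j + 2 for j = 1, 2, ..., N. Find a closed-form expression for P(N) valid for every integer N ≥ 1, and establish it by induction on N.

P(N) = 2N(N^2 + 2N + 2)

We claim P(N) = 2N(N^2 + 2N + 2) for all N ≥ 1.
Base case (N = 1): P(1) = 10, and the closed form gives 10. They agree.
Suppose the result is true for N = j, so P(j) = 2j(j^2 + 2j + 2).
Then P(j+1) = P(j) + (6j^2 + 14j + 10) = (2j(j^2 + 2j + 2)) + (6j^2 + 14j + 10).
Simplifying, P(j+1) = 2(j + 1)(j^2 + 4j + 5) = 2(j+1)((j+1)^2 + 2(j+1) + 2),
which is the closed form with N = j+1.
By induction, the statement is established for all N ≥ 1.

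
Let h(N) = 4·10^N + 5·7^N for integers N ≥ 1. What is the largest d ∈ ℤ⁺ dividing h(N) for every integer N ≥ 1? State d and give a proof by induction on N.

Computing the first values: h(1) = 75 and h(2) = 645; gcd(75, 645) = 15, so d ≤ 15.
We prove 15 | 4·10^N + 5·7^N for all N ≥ 1 by induction on N.
For the base case N = 1: h(1) = 75 = 15·(5), so 15 | h(1).
Inductive step: assume the claim holds for N = r, i.e. 15 | h(r). Then
h(r+1) − 10·h(r) = (4·10^(r+1) + 5·7^(r+1)) − 10·(4·10^r + 5·7^r) = (5)·7^r·(7 − 10) = (-15)·7^r. Since 15 | h(r) by the inductive hypothesis, 15 | 10·h(r); and 15 | -15 since -15 = 15·-1. Therefore 15 | h(r+1).
This completes the induction.
Therefore the largest such d is 15.

d = 15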